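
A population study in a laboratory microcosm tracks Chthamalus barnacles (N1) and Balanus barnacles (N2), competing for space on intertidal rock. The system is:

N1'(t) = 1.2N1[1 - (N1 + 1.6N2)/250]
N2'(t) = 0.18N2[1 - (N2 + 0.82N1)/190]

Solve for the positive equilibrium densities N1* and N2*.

N1* ≈ 173, N2* ≈ 48.1

Setting both brackets to zero gives the nullclines N1 + 1.6N2 = 250 and 0.82N1 + N2 = 190.
Substituting N2 = 190 - 0.82N1 into the first: N1(1 - 1.6·0.82) = 250 - 1.6·190.
So N1* = -54/-0.312 = 173, and then N2* = 190 - 0.82·173 = 48.1.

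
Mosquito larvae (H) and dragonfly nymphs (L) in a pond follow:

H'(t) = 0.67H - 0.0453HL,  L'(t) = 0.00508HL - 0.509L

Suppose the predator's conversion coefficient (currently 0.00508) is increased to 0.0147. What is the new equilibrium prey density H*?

H* ≈ 34.6

At the interior fixed point, setting dL/dt = 0 with L > 0 fixes H* = (predator death rate)/(HL coefficient) — independent of the other coefficients.
With the change, H* = 0.509/0.0147 = 34.6; it falls from 100.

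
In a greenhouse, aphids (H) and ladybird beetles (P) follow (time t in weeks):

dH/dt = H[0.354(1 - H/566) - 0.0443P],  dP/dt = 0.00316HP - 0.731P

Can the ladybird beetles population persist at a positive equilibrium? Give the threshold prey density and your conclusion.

Threshold H = 231; K > 231, so yes, the predator persists.

The predator equation gives dP/dt > 0 only when H > 0.731/0.00316 = 231.
Without the predator, H → K = 566. Since 566 > 231, the predator can invade and persist.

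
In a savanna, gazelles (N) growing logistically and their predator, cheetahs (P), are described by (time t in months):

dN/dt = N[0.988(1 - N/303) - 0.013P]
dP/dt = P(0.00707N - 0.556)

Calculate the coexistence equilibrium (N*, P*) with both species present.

From dP/dt = 0 with P > 0: 0.00707N* = 0.556, so N* = 78.6.
Substitute into dN/dt = 0: 0.988(1 - 78.6/303) = 0.013P*.
The bracket is 0.74, giving P* = 0.732/0.013 = 56.3.

N* ≈ 78.6, P* ≈ 56.3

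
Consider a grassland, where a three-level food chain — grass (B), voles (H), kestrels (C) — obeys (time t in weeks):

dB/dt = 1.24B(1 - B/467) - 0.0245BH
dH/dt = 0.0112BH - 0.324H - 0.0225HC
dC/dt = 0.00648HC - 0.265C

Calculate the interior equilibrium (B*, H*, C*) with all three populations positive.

B* ≈ 89.7, H* ≈ 40.9, C* ≈ 30.2

From dC/dt = 0: 0.00648H* = 0.265, so H* = 40.9.
From dB/dt = 0: 1.24(1 - B*/467) = 0.0245·40.9, giving B* = 467·(1 - 0.808) = 89.7.
From dH/dt = 0: 0.0112·89.7 - 0.324 = 0.0225C*, so C* = 0.68/0.0225 = 30.2.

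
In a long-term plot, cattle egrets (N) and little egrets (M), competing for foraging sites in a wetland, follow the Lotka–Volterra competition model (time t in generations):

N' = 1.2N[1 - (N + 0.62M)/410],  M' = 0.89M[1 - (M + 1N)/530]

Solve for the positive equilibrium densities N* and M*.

N* ≈ 214, M* ≈ 316

Setting both brackets to zero gives the nullclines N + 0.62M = 410 and 1N + M = 530.
Substituting M = 530 - 1N into the first: N(1 - 0.62·1) = 410 - 0.62·530.
So N* = 81.4/0.38 = 214, and then M* = 530 - 1·214 = 316.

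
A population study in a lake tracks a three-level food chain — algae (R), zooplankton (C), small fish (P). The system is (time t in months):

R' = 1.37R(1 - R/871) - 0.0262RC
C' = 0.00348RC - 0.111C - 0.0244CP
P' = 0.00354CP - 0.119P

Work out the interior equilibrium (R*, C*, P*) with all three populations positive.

From dP/dt = 0: 0.00354C* = 0.119, so C* = 33.6.
From dR/dt = 0: 1.37(1 - R*/871) = 0.0262·33.6, giving R* = 871·(1 - 0.643) = 311.
From dC/dt = 0: 0.00348·311 - 0.111 = 0.0244P*, so P* = 0.971/0.0244 = 39.8.

R* ≈ 311, C* ≈ 33.6, P* ≈ 39.8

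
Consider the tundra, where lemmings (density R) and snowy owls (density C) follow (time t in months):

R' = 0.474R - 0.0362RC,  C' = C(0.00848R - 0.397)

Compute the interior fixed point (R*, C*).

R* ≈ 46.8, C* ≈ 13.1

Set dC/dt = 0 with C > 0: 0.00848R - 0.397 = 0, so R* = 0.397/0.00848 = 46.8.
Set dR/dt = 0 with R > 0: 0.474 - 0.0362C = 0, so C* = 0.474/0.0362 = 13.1.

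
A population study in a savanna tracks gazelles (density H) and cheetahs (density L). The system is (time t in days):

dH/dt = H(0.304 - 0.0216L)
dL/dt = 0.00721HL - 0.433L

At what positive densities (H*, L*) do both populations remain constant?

H* ≈ 60.1, L* ≈ 14.1

Set dL/dt = 0 with L > 0: 0.00721H - 0.433 = 0, so H* = 0.433/0.00721 = 60.1.
Set dH/dt = 0 with H > 0: 0.304 - 0.0216L = 0, so L* = 0.304/0.0216 = 14.1.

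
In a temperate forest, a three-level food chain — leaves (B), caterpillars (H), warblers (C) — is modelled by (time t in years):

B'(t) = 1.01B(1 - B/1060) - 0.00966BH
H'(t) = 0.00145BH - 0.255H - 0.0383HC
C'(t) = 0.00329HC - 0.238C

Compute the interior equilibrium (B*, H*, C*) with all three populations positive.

B* ≈ 327, H* ≈ 72.3, C* ≈ 5.71

From dC/dt = 0: 0.00329H* = 0.238, so H* = 72.3.
From dB/dt = 0: 1.01(1 - B*/1060) = 0.00966·72.3, giving B* = 1060·(1 - 0.692) = 327.
From dH/dt = 0: 0.00145·327 - 0.255 = 0.0383C*, so C* = 0.219/0.0383 = 5.71.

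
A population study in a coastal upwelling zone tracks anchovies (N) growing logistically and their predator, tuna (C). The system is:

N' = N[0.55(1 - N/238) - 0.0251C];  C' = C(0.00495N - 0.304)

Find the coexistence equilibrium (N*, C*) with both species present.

From dC/dt = 0 with C > 0: 0.00495N* = 0.304, so N* = 61.4.
Substitute into dN/dt = 0: 0.55(1 - 61.4/238) = 0.0251C*.
The bracket is 0.742, giving C* = 0.408/0.0251 = 16.3.

N* ≈ 61.4, C* ≈ 16.3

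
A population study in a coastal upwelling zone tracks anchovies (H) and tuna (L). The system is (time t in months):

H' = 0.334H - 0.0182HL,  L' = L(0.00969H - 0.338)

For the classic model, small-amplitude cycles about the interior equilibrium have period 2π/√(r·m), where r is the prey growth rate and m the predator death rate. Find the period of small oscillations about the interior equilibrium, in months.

Here r = 0.334 and m = 0.338, so r·m = 0.113.
ω = √0.113 = 0.336 per month, hence T = 2π/ω ≈ 18.7 months.

T ≈ 18.7 months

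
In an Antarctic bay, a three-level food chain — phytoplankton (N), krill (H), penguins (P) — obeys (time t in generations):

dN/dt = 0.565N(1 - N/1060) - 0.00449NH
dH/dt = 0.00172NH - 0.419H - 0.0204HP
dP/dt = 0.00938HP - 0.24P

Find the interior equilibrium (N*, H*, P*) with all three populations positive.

N* ≈ 844, H* ≈ 25.6, P* ≈ 50.7

From dP/dt = 0: 0.00938H* = 0.24, so H* = 25.6.
From dN/dt = 0: 0.565(1 - N*/1060) = 0.00449·25.6, giving N* = 1060·(1 - 0.203) = 844.
From dH/dt = 0: 0.00172·844 - 0.419 = 0.0204P*, so P* = 1.03/0.0204 = 50.7.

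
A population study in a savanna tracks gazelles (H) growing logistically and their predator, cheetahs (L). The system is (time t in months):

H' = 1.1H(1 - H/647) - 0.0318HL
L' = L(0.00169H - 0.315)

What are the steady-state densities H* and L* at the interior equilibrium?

From dL/dt = 0 with L > 0: 0.00169H* = 0.315, so H* = 186.
Substitute into dH/dt = 0: 1.1(1 - 186/647) = 0.0318L*.
The bracket is 0.712, giving L* = 0.783/0.0318 = 24.6.

H* ≈ 186, L* ≈ 24.6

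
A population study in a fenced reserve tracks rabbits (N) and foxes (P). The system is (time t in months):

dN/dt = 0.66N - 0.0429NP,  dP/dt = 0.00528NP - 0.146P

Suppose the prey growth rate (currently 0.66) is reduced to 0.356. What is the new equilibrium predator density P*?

At the interior fixed point, setting dN/dt = 0 with N > 0 fixes P* = (prey growth rate)/(NP coefficient) — independent of the other coefficients.
With the change, P* = 0.356/0.0429 = 8.3; it falls from 15.4.

P* ≈ 8.3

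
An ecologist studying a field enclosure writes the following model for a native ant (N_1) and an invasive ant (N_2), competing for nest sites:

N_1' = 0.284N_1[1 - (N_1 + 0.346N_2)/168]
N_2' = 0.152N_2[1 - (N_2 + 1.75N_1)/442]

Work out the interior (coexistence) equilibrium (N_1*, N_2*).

Setting both brackets to zero gives the nullclines N_1 + 0.346N_2 = 168 and 1.75N_1 + N_2 = 442.
Substituting N_2 = 442 - 1.75N_1 into the first: N_1(1 - 0.346·1.75) = 168 - 0.346·442.
So N_1* = 15.1/0.395 = 38.2, and then N_2* = 442 - 1.75·38.2 = 375.

N_1* ≈ 38.2, N_2* ≈ 375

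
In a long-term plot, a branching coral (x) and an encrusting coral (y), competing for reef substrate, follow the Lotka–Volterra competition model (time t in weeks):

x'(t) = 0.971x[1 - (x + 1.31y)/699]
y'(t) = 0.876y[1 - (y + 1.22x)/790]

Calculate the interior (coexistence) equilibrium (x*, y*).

x* ≈ 562, y* ≈ 105

Setting both brackets to zero gives the nullclines x + 1.31y = 699 and 1.22x + y = 790.
Substituting y = 790 - 1.22x into the first: x(1 - 1.31·1.22) = 699 - 1.31·790.
So x* = -336/-0.598 = 562, and then y* = 790 - 1.22·562 = 105.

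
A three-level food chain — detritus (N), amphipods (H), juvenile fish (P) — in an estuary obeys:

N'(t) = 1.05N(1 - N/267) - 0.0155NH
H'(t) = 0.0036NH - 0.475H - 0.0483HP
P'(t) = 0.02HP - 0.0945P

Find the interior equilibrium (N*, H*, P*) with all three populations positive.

N* ≈ 248, H* ≈ 4.72, P* ≈ 8.68

From dP/dt = 0: 0.02H* = 0.0945, so H* = 4.72.
From dN/dt = 0: 1.05(1 - N*/267) = 0.0155·4.72, giving N* = 267·(1 - 0.0697) = 248.
From dH/dt = 0: 0.0036·248 - 0.475 = 0.0483P*, so P* = 0.419/0.0483 = 8.68.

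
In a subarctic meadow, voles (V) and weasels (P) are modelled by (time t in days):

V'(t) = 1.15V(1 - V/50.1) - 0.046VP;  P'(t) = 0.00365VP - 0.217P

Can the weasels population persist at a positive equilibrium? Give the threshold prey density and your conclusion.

The predator equation gives dP/dt > 0 only when V > 0.217/0.00365 = 59.5.
Without the predator, V → K = 50.1. Since 50.1 < 59.5, the predator cannot invade.

Threshold V = 59.5; K < 59.5, so no, the predator goes extinct.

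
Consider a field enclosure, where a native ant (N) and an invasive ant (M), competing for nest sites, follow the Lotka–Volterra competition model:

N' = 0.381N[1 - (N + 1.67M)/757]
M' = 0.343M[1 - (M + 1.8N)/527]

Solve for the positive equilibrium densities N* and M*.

N* ≈ 61.4, M* ≈ 417

Setting both brackets to zero gives the nullclines N + 1.67M = 757 and 1.8N + M = 527.
Substituting M = 527 - 1.8N into the first: N(1 - 1.67·1.8) = 757 - 1.67·527.
So N* = -123/-2.01 = 61.4, and then M* = 527 - 1.8·61.4 = 417.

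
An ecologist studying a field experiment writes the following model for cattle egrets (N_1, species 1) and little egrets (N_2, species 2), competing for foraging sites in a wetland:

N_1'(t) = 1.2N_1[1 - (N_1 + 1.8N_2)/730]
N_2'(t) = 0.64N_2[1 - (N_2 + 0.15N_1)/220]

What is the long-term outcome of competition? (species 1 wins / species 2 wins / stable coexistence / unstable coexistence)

Compare the nullcline intercepts: K1/α12 = 730/1.8 = 406 > K2 = 220; K2/α21 = 220/0.15 = 1470 > K1 = 730.
Since both inequalities hold, each species can invade when rare, so the interior equilibrium is stable.

stable coexistence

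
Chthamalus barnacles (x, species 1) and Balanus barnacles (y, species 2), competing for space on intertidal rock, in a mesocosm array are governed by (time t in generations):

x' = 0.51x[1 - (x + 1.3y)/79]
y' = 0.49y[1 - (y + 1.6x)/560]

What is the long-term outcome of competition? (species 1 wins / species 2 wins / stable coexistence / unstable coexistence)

Compare the nullcline intercepts: K1/α12 = 79/1.3 = 60.8 < K2 = 560; K2/α21 = 560/1.6 = 350 > K1 = 79.
Since the inequalities point opposite ways, species 2 can invade but species 1 cannot.

species 2 excludes species 1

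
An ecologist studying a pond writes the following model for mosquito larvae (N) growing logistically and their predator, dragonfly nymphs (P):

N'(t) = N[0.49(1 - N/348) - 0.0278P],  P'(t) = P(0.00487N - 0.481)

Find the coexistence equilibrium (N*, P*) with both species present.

From dP/dt = 0 with P > 0: 0.00487N* = 0.481, so N* = 98.8.
Substitute into dN/dt = 0: 0.49(1 - 98.8/348) = 0.0278P*.
The bracket is 0.716, giving P* = 0.351/0.0278 = 12.6.

N* ≈ 98.8, P* ≈ 12.6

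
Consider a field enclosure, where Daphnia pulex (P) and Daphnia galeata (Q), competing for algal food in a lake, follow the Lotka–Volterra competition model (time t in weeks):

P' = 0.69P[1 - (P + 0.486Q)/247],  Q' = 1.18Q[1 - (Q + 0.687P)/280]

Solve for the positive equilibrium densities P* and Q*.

P* ≈ 167, Q* ≈ 166

Setting both brackets to zero gives the nullclines P + 0.486Q = 247 and 0.687P + Q = 280.
Substituting Q = 280 - 0.687P into the first: P(1 - 0.486·0.687) = 247 - 0.486·280.
So P* = 111/0.666 = 167, and then Q* = 280 - 0.687·167 = 166.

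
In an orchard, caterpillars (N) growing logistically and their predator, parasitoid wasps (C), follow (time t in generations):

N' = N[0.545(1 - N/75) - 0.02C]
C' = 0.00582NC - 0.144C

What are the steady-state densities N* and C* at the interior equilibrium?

N* ≈ 24.7, C* ≈ 18.3

From dC/dt = 0 with C > 0: 0.00582N* = 0.144, so N* = 24.7.
Substitute into dN/dt = 0: 0.545(1 - 24.7/75) = 0.02C*.
The bracket is 0.67, giving C* = 0.365/0.02 = 18.3.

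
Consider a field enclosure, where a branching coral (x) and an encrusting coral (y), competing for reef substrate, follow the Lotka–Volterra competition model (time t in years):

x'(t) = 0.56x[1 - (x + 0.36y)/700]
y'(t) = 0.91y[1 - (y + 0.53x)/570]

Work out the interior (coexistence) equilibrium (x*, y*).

Setting both brackets to zero gives the nullclines x + 0.36y = 700 and 0.53x + y = 570.
Substituting y = 570 - 0.53x into the first: x(1 - 0.36·0.53) = 700 - 0.36·570.
So x* = 495/0.809 = 611, and then y* = 570 - 0.53·611 = 246.

x* ≈ 611, y* ≈ 246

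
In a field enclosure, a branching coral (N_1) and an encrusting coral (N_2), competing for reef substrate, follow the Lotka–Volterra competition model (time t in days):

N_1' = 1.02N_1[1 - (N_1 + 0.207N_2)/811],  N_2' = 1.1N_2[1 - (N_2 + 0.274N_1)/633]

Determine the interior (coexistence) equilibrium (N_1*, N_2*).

N_1* ≈ 721, N_2* ≈ 435

Setting both brackets to zero gives the nullclines N_1 + 0.207N_2 = 811 and 0.274N_1 + N_2 = 633.
Substituting N_2 = 633 - 0.274N_1 into the first: N_1(1 - 0.207·0.274) = 811 - 0.207·633.
So N_1* = 680/0.943 = 721, and then N_2* = 633 - 0.274·721 = 435.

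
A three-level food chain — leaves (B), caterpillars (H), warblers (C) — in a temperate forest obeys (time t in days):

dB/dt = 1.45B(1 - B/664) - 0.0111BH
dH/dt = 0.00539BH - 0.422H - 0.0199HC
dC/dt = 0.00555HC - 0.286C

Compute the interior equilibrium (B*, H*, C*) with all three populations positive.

From dC/dt = 0: 0.00555H* = 0.286, so H* = 51.5.
From dB/dt = 0: 1.45(1 - B*/664) = 0.0111·51.5, giving B* = 664·(1 - 0.394) = 402.
From dH/dt = 0: 0.00539·402 - 0.422 = 0.0199C*, so C* = 1.75/0.0199 = 87.7.

B* ≈ 402, H* ≈ 51.5, C* ≈ 87.7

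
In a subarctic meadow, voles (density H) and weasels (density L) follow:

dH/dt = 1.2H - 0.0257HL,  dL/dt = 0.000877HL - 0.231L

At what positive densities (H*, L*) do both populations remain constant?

Set dL/dt = 0 with L > 0: 0.000877H - 0.231 = 0, so H* = 0.231/0.000877 = 263.
Set dH/dt = 0 with H > 0: 1.2 - 0.0257L = 0, so L* = 1.2/0.0257 = 46.7.

H* ≈ 263, L* ≈ 46.7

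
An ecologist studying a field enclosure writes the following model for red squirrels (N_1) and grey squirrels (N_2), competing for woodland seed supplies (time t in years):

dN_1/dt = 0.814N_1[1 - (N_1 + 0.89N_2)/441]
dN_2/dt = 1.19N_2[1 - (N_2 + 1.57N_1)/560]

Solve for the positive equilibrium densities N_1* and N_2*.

Setting both brackets to zero gives the nullclines N_1 + 0.89N_2 = 441 and 1.57N_1 + N_2 = 560.
Substituting N_2 = 560 - 1.57N_1 into the first: N_1(1 - 0.89·1.57) = 441 - 0.89·560.
So N_1* = -57.4/-0.397 = 144, and then N_2* = 560 - 1.57·144 = 333.

N_1* ≈ 144, N_2* ≈ 333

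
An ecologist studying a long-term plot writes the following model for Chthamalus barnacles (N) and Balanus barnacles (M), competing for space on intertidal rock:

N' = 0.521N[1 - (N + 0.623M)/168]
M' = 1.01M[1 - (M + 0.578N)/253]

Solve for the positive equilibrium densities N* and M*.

Setting both brackets to zero gives the nullclines N + 0.623M = 168 and 0.578N + M = 253.
Substituting M = 253 - 0.578N into the first: N(1 - 0.623·0.578) = 168 - 0.623·253.
So N* = 10.4/0.64 = 16.2, and then M* = 253 - 0.578·16.2 = 244.

N* ≈ 16.2, M* ≈ 244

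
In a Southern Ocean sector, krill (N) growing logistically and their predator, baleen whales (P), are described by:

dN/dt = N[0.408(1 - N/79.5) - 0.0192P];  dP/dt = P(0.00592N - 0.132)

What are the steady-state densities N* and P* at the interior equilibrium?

N* ≈ 22.3, P* ≈ 15.3

From dP/dt = 0 with P > 0: 0.00592N* = 0.132, so N* = 22.3.
Substitute into dN/dt = 0: 0.408(1 - 22.3/79.5) = 0.0192P*.
The bracket is 0.72, giving P* = 0.294/0.0192 = 15.3.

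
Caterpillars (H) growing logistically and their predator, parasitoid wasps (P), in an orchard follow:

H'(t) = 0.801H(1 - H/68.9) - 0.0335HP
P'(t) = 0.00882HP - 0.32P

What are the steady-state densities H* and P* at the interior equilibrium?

From dP/dt = 0 with P > 0: 0.00882H* = 0.32, so H* = 36.3.
Substitute into dH/dt = 0: 0.801(1 - 36.3/68.9) = 0.0335P*.
The bracket is 0.473, giving P* = 0.379/0.0335 = 11.3.

H* ≈ 36.3, P* ≈ 11.3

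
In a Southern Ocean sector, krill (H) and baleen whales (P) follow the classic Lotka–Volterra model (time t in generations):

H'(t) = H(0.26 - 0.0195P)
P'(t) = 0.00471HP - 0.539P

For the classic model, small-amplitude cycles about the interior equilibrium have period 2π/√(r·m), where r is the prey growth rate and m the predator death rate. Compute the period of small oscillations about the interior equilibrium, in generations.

Here r = 0.26 and m = 0.539, so r·m = 0.14.
ω = √0.14 = 0.374 per generation, hence T = 2π/ω ≈ 16.8 generations.

T ≈ 16.8 generations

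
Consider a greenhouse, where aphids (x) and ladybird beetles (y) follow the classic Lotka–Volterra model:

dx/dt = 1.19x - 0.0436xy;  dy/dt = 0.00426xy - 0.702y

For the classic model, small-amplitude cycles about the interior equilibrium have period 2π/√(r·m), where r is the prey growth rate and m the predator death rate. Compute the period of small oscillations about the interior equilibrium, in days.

T ≈ 6.87 days

Here r = 1.19 and m = 0.702, so r·m = 0.835.
ω = √0.835 = 0.914 per day, hence T = 2π/ω ≈ 6.87 days.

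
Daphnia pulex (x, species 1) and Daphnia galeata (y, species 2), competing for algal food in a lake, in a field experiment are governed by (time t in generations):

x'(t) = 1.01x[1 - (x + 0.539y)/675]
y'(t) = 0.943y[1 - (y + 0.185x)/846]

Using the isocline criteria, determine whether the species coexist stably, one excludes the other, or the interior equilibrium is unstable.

stable coexistence

Compare the nullcline intercepts: K1/α12 = 675/0.539 = 1250 > K2 = 846; K2/α21 = 846/0.185 = 4570 > K1 = 675.
Since both inequalities hold, each species can invade when rare, so the interior equilibrium is stable.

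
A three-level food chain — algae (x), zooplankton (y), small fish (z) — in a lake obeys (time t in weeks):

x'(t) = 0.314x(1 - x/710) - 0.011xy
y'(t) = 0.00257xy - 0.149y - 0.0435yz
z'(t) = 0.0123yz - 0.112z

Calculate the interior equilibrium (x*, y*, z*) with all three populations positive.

x* ≈ 484, y* ≈ 9.11, z* ≈ 25.1

From dz/dt = 0: 0.0123y* = 0.112, so y* = 9.11.
From dx/dt = 0: 0.314(1 - x*/710) = 0.011·9.11, giving x* = 710·(1 - 0.319) = 484.
From dy/dt = 0: 0.00257·484 - 0.149 = 0.0435z*, so z* = 1.09/0.0435 = 25.1.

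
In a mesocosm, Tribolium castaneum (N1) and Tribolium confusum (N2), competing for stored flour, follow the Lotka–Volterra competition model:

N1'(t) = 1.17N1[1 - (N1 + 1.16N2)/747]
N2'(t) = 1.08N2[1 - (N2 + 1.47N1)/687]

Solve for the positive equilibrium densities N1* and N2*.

Setting both brackets to zero gives the nullclines N1 + 1.16N2 = 747 and 1.47N1 + N2 = 687.
Substituting N2 = 687 - 1.47N1 into the first: N1(1 - 1.16·1.47) = 747 - 1.16·687.
So N1* = -49.9/-0.705 = 70.8, and then N2* = 687 - 1.47·70.8 = 583.

N1* ≈ 70.8, N2* ≈ 583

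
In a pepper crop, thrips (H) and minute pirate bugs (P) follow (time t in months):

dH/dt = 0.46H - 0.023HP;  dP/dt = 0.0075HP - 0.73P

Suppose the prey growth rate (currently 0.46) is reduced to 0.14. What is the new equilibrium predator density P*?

P* ≈ 6.09

At the interior fixed point, setting dH/dt = 0 with H > 0 fixes P* = (prey growth rate)/(HP coefficient) — independent of the other coefficients.
With the change, P* = 0.14/0.023 = 6.09; it falls from 20.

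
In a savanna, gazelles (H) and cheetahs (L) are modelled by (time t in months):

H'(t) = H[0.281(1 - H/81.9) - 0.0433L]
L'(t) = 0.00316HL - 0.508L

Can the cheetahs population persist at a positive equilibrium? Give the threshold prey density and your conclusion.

Threshold H = 161; K < 161, so no, the predator goes extinct.

The predator equation gives dL/dt > 0 only when H > 0.508/0.00316 = 161.
Without the predator, H → K = 81.9. Since 81.9 < 161, the predator cannot invade.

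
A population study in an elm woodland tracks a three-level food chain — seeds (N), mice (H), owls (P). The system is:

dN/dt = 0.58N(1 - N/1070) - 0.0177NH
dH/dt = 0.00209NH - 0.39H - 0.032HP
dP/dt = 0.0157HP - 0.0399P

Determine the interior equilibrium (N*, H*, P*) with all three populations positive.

N* ≈ 987, H* ≈ 2.54, P* ≈ 52.3

From dP/dt = 0: 0.0157H* = 0.0399, so H* = 2.54.
From dN/dt = 0: 0.58(1 - N*/1070) = 0.0177·2.54, giving N* = 1070·(1 - 0.0776) = 987.
From dH/dt = 0: 0.00209·987 - 0.39 = 0.032P*, so P* = 1.67/0.032 = 52.3.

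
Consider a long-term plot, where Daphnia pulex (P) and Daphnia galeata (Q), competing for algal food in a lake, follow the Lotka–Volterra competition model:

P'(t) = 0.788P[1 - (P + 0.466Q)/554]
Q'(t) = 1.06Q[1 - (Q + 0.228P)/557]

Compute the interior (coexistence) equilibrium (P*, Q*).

P* ≈ 329, Q* ≈ 482

Setting both brackets to zero gives the nullclines P + 0.466Q = 554 and 0.228P + Q = 557.
Substituting Q = 557 - 0.228P into the first: P(1 - 0.466·0.228) = 554 - 0.466·557.
So P* = 294/0.894 = 329, and then Q* = 557 - 0.228·329 = 482.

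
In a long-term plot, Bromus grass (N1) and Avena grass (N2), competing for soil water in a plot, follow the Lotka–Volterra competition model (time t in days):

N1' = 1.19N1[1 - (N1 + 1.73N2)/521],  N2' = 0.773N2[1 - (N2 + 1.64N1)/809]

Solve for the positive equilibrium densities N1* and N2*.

N1* ≈ 478, N2* ≈ 24.7

Setting both brackets to zero gives the nullclines N1 + 1.73N2 = 521 and 1.64N1 + N2 = 809.
Substituting N2 = 809 - 1.64N1 into the first: N1(1 - 1.73·1.64) = 521 - 1.73·809.
So N1* = -879/-1.84 = 478, and then N2* = 809 - 1.64·478 = 24.7.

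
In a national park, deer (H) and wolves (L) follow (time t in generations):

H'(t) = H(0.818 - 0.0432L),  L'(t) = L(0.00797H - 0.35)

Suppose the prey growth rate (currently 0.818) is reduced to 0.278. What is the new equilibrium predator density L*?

At the interior fixed point, setting dH/dt = 0 with H > 0 fixes L* = (prey growth rate)/(HL coefficient) — independent of the other coefficients.
With the change, L* = 0.278/0.0432 = 6.44; it falls from 18.9.

L* ≈ 6.44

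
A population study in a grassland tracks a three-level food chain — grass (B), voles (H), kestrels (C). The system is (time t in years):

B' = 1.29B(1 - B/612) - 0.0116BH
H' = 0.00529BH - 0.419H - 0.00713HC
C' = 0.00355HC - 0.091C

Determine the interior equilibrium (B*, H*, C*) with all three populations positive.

B* ≈ 471, H* ≈ 25.6, C* ≈ 291

From dC/dt = 0: 0.00355H* = 0.091, so H* = 25.6.
From dB/dt = 0: 1.29(1 - B*/612) = 0.0116·25.6, giving B* = 612·(1 - 0.231) = 471.
From dH/dt = 0: 0.00529·471 - 0.419 = 0.00713C*, so C* = 2.07/0.00713 = 291.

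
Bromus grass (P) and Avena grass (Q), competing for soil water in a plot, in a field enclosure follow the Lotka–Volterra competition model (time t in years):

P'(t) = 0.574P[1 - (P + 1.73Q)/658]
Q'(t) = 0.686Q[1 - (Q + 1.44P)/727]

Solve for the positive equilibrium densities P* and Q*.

Setting both brackets to zero gives the nullclines P + 1.73Q = 658 and 1.44P + Q = 727.
Substituting Q = 727 - 1.44P into the first: P(1 - 1.73·1.44) = 658 - 1.73·727.
So P* = -600/-1.49 = 402, and then Q* = 727 - 1.44·402 = 148.

P* ≈ 402, Q* ≈ 148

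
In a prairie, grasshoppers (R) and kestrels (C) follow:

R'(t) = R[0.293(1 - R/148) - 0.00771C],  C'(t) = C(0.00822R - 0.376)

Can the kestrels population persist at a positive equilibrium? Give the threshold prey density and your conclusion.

The predator equation gives dC/dt > 0 only when R > 0.376/0.00822 = 45.7.
Without the predator, R → K = 148. Since 148 > 45.7, the predator can invade and persist.

Threshold R = 45.7; K > 45.7, so yes, the predator persists.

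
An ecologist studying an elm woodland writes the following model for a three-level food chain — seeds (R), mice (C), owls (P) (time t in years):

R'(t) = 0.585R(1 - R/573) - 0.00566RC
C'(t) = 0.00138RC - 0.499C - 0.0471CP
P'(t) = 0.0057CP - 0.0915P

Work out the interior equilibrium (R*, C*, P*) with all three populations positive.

R* ≈ 484, C* ≈ 16.1, P* ≈ 3.59

From dP/dt = 0: 0.0057C* = 0.0915, so C* = 16.1.
From dR/dt = 0: 0.585(1 - R*/573) = 0.00566·16.1, giving R* = 573·(1 - 0.155) = 484.
From dC/dt = 0: 0.00138·484 - 0.499 = 0.0471P*, so P* = 0.169/0.0471 = 3.59.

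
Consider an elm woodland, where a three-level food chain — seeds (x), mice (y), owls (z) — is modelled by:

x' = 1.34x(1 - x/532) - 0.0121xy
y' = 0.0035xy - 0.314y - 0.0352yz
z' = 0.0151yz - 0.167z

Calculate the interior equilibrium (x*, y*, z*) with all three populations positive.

x* ≈ 479, y* ≈ 11.1, z* ≈ 38.7

From dz/dt = 0: 0.0151y* = 0.167, so y* = 11.1.
From dx/dt = 0: 1.34(1 - x*/532) = 0.0121·11.1, giving x* = 532·(1 - 0.0999) = 479.
From dy/dt = 0: 0.0035·479 - 0.314 = 0.0352z*, so z* = 1.36/0.0352 = 38.7.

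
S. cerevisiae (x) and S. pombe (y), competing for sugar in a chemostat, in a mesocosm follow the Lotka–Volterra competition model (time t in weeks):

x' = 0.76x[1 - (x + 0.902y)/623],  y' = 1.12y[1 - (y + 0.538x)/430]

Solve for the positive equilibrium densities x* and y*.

x* ≈ 457, y* ≈ 184

Setting both brackets to zero gives the nullclines x + 0.902y = 623 and 0.538x + y = 430.
Substituting y = 430 - 0.538x into the first: x(1 - 0.902·0.538) = 623 - 0.902·430.
So x* = 235/0.515 = 457, and then y* = 430 - 0.538·457 = 184.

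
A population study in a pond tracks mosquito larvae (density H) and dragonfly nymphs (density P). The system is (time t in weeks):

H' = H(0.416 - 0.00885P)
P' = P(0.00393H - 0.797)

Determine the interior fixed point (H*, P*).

H* ≈ 203, P* ≈ 47

Set dP/dt = 0 with P > 0: 0.00393H - 0.797 = 0, so H* = 0.797/0.00393 = 203.
Set dH/dt = 0 with H > 0: 0.416 - 0.00885P = 0, so P* = 0.416/0.00885 = 47.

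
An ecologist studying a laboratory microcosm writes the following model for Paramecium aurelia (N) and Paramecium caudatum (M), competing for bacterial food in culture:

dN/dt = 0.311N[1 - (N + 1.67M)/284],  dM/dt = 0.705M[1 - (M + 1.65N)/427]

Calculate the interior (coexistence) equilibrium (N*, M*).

Setting both brackets to zero gives the nullclines N + 1.67M = 284 and 1.65N + M = 427.
Substituting M = 427 - 1.65N into the first: N(1 - 1.67·1.65) = 284 - 1.67·427.
So N* = -429/-1.76 = 244, and then M* = 427 - 1.65·244 = 23.7.

N* ≈ 244, M* ≈ 23.7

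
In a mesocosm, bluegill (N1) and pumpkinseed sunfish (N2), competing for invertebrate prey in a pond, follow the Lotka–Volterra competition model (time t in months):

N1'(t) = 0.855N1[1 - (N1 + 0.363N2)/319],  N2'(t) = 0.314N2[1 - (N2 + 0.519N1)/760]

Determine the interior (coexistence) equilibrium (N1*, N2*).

N1* ≈ 53.1, N2* ≈ 732

Setting both brackets to zero gives the nullclines N1 + 0.363N2 = 319 and 0.519N1 + N2 = 760.
Substituting N2 = 760 - 0.519N1 into the first: N1(1 - 0.363·0.519) = 319 - 0.363·760.
So N1* = 43.1/0.812 = 53.1, and then N2* = 760 - 0.519·53.1 = 732.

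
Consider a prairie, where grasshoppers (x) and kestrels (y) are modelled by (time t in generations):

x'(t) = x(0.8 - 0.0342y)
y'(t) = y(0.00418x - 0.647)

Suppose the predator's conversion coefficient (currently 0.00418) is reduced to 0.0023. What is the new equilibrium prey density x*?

x* ≈ 281

At the interior fixed point, setting dy/dt = 0 with y > 0 fixes x* = (predator death rate)/(xy coefficient) — independent of the other coefficients.
With the change, x* = 0.647/0.0023 = 281; it rises from 155.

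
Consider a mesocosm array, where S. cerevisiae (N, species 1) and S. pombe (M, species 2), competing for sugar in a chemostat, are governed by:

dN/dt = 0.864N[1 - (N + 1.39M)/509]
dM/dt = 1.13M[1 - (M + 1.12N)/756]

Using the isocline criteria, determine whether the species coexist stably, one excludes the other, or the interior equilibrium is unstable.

species 2 excludes species 1

Compare the nullcline intercepts: K1/α12 = 509/1.39 = 366 < K2 = 756; K2/α21 = 756/1.12 = 675 > K1 = 509.
Since the inequalities point opposite ways, species 2 can invade but species 1 cannot.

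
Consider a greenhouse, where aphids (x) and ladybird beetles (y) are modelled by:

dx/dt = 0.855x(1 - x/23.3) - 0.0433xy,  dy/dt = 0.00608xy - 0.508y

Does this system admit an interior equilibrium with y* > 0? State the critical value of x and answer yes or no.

Threshold x = 83.6; K < 83.6, so no, the predator goes extinct.

The predator equation gives dy/dt > 0 only when x > 0.508/0.00608 = 83.6.
Without the predator, x → K = 23.3. Since 23.3 < 83.6, the predator cannot invade.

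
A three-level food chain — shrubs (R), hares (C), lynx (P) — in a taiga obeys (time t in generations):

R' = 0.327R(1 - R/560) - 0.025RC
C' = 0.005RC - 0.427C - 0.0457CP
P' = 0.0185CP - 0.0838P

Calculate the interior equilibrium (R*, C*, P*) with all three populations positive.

From dP/dt = 0: 0.0185C* = 0.0838, so C* = 4.53.
From dR/dt = 0: 0.327(1 - R*/560) = 0.025·4.53, giving R* = 560·(1 - 0.346) = 366.
From dC/dt = 0: 0.005·366 - 0.427 = 0.0457P*, so P* = 1.4/0.0457 = 30.7.

R* ≈ 366, C* ≈ 4.53, P* ≈ 30.7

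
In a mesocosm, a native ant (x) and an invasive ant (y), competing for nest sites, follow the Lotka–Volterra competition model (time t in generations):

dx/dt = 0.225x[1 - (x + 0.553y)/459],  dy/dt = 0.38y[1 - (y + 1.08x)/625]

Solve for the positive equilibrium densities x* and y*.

x* ≈ 281, y* ≈ 321

Setting both brackets to zero gives the nullclines x + 0.553y = 459 and 1.08x + y = 625.
Substituting y = 625 - 1.08x into the first: x(1 - 0.553·1.08) = 459 - 0.553·625.
So x* = 113/0.403 = 281, and then y* = 625 - 1.08·281 = 321.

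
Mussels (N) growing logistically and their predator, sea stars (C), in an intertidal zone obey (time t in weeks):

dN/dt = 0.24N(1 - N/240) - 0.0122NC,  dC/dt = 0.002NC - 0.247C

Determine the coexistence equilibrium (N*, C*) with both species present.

N* ≈ 124, C* ≈ 9.55

From dC/dt = 0 with C > 0: 0.002N* = 0.247, so N* = 124.
Substitute into dN/dt = 0: 0.24(1 - 124/240) = 0.0122C*.
The bracket is 0.485, giving C* = 0.117/0.0122 = 9.55.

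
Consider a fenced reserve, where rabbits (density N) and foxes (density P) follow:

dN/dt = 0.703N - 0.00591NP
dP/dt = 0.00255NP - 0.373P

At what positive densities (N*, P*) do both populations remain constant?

N* ≈ 146, P* ≈ 119

Set dP/dt = 0 with P > 0: 0.00255N - 0.373 = 0, so N* = 0.373/0.00255 = 146.
Set dN/dt = 0 with N > 0: 0.703 - 0.00591P = 0, so P* = 0.703/0.00591 = 119.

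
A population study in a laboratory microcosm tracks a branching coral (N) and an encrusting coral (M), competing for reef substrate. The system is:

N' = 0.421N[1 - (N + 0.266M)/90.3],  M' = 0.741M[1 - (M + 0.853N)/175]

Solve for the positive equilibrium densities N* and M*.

N* ≈ 56.6, M* ≈ 127

Setting both brackets to zero gives the nullclines N + 0.266M = 90.3 and 0.853N + M = 175.
Substituting M = 175 - 0.853N into the first: N(1 - 0.266·0.853) = 90.3 - 0.266·175.
So N* = 43.7/0.773 = 56.6, and then M* = 175 - 0.853·56.6 = 127.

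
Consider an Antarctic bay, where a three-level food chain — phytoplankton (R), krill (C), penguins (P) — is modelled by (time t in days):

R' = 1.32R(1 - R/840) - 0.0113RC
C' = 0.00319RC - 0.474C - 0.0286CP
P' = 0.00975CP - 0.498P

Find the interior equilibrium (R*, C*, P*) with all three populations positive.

From dP/dt = 0: 0.00975C* = 0.498, so C* = 51.1.
From dR/dt = 0: 1.32(1 - R*/840) = 0.0113·51.1, giving R* = 840·(1 - 0.437) = 473.
From dC/dt = 0: 0.00319·473 - 0.474 = 0.0286P*, so P* = 1.03/0.0286 = 36.2.

R* ≈ 473, C* ≈ 51.1, P* ≈ 36.2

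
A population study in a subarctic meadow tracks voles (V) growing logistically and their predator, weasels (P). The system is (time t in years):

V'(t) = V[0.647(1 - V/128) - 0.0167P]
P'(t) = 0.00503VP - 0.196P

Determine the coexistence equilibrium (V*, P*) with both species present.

V* ≈ 39, P* ≈ 26.9

From dP/dt = 0 with P > 0: 0.00503V* = 0.196, so V* = 39.
Substitute into dV/dt = 0: 0.647(1 - 39/128) = 0.0167P*.
The bracket is 0.696, giving P* = 0.45/0.0167 = 26.9.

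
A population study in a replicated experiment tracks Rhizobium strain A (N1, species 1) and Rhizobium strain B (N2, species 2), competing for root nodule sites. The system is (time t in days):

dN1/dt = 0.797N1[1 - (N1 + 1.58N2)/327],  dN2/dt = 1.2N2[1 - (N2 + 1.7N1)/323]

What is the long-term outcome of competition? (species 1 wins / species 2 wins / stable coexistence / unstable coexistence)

Compare the nullcline intercepts: K1/α12 = 327/1.58 = 207 < K2 = 323; K2/α21 = 323/1.7 = 190 < K1 = 327.
Since both are reversed, neither can invade when rare; the interior point is a saddle.

unstable coexistence (outcome depends on initial conditions)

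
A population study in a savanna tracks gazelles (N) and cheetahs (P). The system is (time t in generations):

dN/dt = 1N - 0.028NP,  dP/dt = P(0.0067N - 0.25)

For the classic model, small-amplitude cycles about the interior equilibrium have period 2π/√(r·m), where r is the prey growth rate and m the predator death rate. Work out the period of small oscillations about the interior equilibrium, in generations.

T ≈ 12.6 generations

Here r = 1 and m = 0.25, so r·m = 0.25.
ω = √0.25 = 0.5 per generation, hence T = 2π/ω ≈ 12.6 generations.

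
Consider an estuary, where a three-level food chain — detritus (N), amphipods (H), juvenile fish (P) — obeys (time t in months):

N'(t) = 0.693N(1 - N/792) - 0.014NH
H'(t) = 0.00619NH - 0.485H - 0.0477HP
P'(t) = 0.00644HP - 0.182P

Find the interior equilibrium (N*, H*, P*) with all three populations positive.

N* ≈ 340, H* ≈ 28.3, P* ≈ 33.9

From dP/dt = 0: 0.00644H* = 0.182, so H* = 28.3.
From dN/dt = 0: 0.693(1 - N*/792) = 0.014·28.3, giving N* = 792·(1 - 0.571) = 340.
From dH/dt = 0: 0.00619·340 - 0.485 = 0.0477P*, so P* = 1.62/0.0477 = 33.9.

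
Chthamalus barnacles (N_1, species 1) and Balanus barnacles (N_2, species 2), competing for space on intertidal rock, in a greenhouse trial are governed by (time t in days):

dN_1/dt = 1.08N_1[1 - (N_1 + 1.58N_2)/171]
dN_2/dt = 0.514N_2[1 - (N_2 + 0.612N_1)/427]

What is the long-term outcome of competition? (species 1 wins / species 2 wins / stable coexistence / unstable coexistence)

Compare the nullcline intercepts: K1/α12 = 171/1.58 = 108 < K2 = 427; K2/α21 = 427/0.612 = 698 > K1 = 171.
Since the inequalities point opposite ways, species 2 can invade but species 1 cannot.

species 2 excludes species 1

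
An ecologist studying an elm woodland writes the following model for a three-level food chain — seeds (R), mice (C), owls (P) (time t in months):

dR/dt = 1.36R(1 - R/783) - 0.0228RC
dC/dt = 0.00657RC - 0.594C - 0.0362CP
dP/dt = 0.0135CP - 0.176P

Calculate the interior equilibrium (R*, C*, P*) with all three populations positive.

R* ≈ 612, C* ≈ 13, P* ≈ 94.6

From dP/dt = 0: 0.0135C* = 0.176, so C* = 13.
From dR/dt = 0: 1.36(1 - R*/783) = 0.0228·13, giving R* = 783·(1 - 0.219) = 612.
From dC/dt = 0: 0.00657·612 - 0.594 = 0.0362P*, so P* = 3.43/0.0362 = 94.6.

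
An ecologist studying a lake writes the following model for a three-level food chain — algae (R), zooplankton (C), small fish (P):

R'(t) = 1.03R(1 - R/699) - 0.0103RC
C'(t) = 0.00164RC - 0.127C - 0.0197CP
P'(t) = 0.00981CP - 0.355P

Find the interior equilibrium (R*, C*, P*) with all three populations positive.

From dP/dt = 0: 0.00981C* = 0.355, so C* = 36.2.
From dR/dt = 0: 1.03(1 - R*/699) = 0.0103·36.2, giving R* = 699·(1 - 0.362) = 446.
From dC/dt = 0: 0.00164·446 - 0.127 = 0.0197P*, so P* = 0.605/0.0197 = 30.7.

R* ≈ 446, C* ≈ 36.2, P* ≈ 30.7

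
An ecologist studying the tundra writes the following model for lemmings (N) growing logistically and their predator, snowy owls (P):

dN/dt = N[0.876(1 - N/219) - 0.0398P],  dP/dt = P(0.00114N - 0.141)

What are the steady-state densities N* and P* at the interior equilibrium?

N* ≈ 124, P* ≈ 9.58

From dP/dt = 0 with P > 0: 0.00114N* = 0.141, so N* = 124.
Substitute into dN/dt = 0: 0.876(1 - 124/219) = 0.0398P*.
The bracket is 0.435, giving P* = 0.381/0.0398 = 9.58.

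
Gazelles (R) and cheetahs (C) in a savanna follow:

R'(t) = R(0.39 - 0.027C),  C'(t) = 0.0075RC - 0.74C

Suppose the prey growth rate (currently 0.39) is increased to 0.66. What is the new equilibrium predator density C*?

C* ≈ 24.4

At the interior fixed point, setting dR/dt = 0 with R > 0 fixes C* = (prey growth rate)/(RC coefficient) — independent of the other coefficients.
With the change, C* = 0.66/0.027 = 24.4; it rises from 14.4.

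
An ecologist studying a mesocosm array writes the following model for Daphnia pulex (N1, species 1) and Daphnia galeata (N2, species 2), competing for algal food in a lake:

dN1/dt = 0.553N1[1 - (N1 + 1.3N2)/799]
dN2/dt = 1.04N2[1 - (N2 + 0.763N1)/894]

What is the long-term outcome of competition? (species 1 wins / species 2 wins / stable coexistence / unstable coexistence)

Compare the nullcline intercepts: K1/α12 = 799/1.3 = 615 < K2 = 894; K2/α21 = 894/0.763 = 1170 > K1 = 799.
Since the inequalities point opposite ways, species 2 can invade but species 1 cannot.

species 2 excludes species 1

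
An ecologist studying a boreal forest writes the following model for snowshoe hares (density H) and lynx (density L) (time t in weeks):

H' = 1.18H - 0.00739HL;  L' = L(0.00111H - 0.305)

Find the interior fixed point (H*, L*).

H* ≈ 275, L* ≈ 160

Set dL/dt = 0 with L > 0: 0.00111H - 0.305 = 0, so H* = 0.305/0.00111 = 275.
Set dH/dt = 0 with H > 0: 1.18 - 0.00739L = 0, so L* = 1.18/0.00739 = 160.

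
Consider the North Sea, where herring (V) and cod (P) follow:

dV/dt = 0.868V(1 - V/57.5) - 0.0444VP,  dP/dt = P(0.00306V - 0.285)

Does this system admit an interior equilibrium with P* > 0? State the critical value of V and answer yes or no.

Threshold V = 93.1; K < 93.1, so no, the predator goes extinct.

The predator equation gives dP/dt > 0 only when V > 0.285/0.00306 = 93.1.
Without the predator, V → K = 57.5. Since 57.5 < 93.1, the predator cannot invade.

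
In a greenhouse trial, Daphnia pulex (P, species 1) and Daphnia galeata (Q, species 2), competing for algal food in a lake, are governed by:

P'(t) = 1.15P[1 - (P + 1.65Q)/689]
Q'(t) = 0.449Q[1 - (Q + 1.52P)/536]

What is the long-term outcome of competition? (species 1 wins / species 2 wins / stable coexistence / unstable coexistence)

unstable coexistence (outcome depends on initial conditions)

Compare the nullcline intercepts: K1/α12 = 689/1.65 = 418 < K2 = 536; K2/α21 = 536/1.52 = 353 < K1 = 689.
Since both are reversed, neither can invade when rare; the interior point is a saddle.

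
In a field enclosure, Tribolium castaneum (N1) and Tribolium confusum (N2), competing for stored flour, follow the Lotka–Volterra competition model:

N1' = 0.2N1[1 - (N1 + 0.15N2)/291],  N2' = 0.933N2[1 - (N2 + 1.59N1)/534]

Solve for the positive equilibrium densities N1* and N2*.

Setting both brackets to zero gives the nullclines N1 + 0.15N2 = 291 and 1.59N1 + N2 = 534.
Substituting N2 = 534 - 1.59N1 into the first: N1(1 - 0.15·1.59) = 291 - 0.15·534.
So N1* = 211/0.762 = 277, and then N2* = 534 - 1.59·277 = 93.6.

N1* ≈ 277, N2* ≈ 93.6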